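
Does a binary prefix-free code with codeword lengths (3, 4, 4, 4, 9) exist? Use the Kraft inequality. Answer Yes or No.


Kraft sum = sum(2^(-l_i)) = 0.3145, need <= 1. Result: satisfied (a binary prefix-free code with these lengths exists)

Yes


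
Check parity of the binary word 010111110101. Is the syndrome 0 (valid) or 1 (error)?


Syndrome = XOR of all bits = 0 XOR 1 XOR 0 XOR 1 XOR 1 XOR 1 XOR 1 XOR 1 XOR 0 XOR 1 XOR 0 XOR 1 = 0

0


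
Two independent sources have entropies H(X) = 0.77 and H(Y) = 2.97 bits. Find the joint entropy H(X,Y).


For independent variables, H(X,Y) = H(X) + H(Y) = 0.77 + 2.97 = 3.74

3.74 bits


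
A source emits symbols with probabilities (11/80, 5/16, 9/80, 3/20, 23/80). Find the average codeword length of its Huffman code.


Huffman construction (repeatedly merge the two least-probable nodes; each merge adds 1 bit to every symbol beneath it): 9/80 + 11/80 = 1/4; 3/20 + 1/4 = 2/5; 23/80 + 5/16 = 3/5; 2/5 + 3/5 = 1. Resulting codeword lengths (in the order the probabilities were given): (3, 2, 3, 2, 2). L_avg = sum(p_i * l_i) = 11/80*3 + 5/16*2 + 9/80*3 + 3/20*2 + 23/80*2 = 9/4 = 2.25

2.25 bits


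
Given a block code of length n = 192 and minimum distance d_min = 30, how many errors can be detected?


Detection capability = d_min - 1 = 30 - 1 = 29

29 errors


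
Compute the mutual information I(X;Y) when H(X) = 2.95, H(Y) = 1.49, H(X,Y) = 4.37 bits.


I(X;Y) = H(X) + H(Y) - H(X,Y) = 2.95 + 1.49 - 4.37 = 0.07

0.07 bits


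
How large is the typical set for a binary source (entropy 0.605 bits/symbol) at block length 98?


log2|A_typical| = nH = 98 * 0.605 = 59.29, so |A_typical| ~ 2^59.29 = 7.048e+17

7.048e+17


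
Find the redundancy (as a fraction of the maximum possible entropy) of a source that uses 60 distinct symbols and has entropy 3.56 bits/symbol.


H_max = log2(K) = log2(60) = 5.9069 bits/symbol. Redundancy = 1 - H/H_max = 1 - 3.56/5.9069 = 1 - 0.6027 = 0.3973

0.3973


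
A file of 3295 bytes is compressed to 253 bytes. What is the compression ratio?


Ratio = original / compressed = 3295 / 253 = 13.0237

13.0237


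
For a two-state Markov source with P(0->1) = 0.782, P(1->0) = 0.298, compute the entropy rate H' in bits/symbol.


Stationary distribution: pi_0 = p10/(p01+p10) = 0.2759, pi_1 = 0.7241. Entropy rate H' = pi_0*H(p01) + pi_1*H(p10) = 0.2759*0.7565 + 0.7241*0.8788 = 0.8451

0.8451 bits/symbol


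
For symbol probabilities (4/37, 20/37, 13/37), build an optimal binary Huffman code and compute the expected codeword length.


Huffman construction (repeatedly merge the two least-probable nodes; each merge adds 1 bit to every symbol beneath it): 4/37 + 13/37 = 17/37; 17/37 + 20/37 = 1. Resulting codeword lengths (in the order the probabilities were given): (2, 1, 2). L_avg = sum(p_i * l_i) = 4/37*2 + 20/37*1 + 13/37*2 = 54/37 = 1.4595

1.4595 bits


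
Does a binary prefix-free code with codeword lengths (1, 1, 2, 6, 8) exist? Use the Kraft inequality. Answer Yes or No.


Kraft sum = sum(2^(-l_i)) = 1.2695, need <= 1. Result: violated (a binary prefix-free code with these lengths cannot exist)

No


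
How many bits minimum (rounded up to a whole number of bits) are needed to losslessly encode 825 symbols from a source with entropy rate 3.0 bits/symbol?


Minimum bits >= n * H = 825 * 3.0 = 2475.0, rounded up to a whole number of bits = 2475

2475 bits


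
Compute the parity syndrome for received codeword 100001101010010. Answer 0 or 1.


Syndrome = XOR of all bits = 1 XOR 0 XOR 0 XOR 0 XOR 0 XOR 1 XOR 1 XOR 0 XOR 1 XOR 0 XOR 1 XOR 0 XOR 0 XOR 1 XOR 0 = 0

0


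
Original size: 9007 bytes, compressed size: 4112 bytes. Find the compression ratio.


Ratio = original / compressed = 9007 / 4112 = 2.1904

2.1904


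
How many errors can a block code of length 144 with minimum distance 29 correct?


Correction capability = floor((d-1)/2) = floor((29-1)/2) = 14

14 errors


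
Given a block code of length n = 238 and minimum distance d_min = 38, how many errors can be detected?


Detection capability = d_min - 1 = 38 - 1 = 37

37 errors


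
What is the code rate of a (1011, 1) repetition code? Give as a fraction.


Rate = k/n = 1/1011

1/1011


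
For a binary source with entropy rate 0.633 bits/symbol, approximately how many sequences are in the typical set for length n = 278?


log2|A_typical| = nH = 278 * 0.633 = 175.974, so |A_typical| ~ 2^175.974 = 9.407e+52

9.407e+52


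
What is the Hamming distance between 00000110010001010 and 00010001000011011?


Count differing positions: . . . ^ . ^ ^ ^ . ^ . . ^ . . . ^ = 7 differences

7


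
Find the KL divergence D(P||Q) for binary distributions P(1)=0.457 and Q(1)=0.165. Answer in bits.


KL = p*log2(p/q) + (1-p)*log2((1-p)/(1-q)) = 0.457*log2(0.457/0.165) + 0.543*log2(0.543/0.835) = 0.3346

0.3346 bits


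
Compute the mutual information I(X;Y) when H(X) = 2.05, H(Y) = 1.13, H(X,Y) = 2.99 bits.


I(X;Y) = H(X) + H(Y) - H(X,Y) = 2.05 + 1.13 - 2.99 = 0.19

0.19 bits


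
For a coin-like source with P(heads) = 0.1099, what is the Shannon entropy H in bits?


H = -p*log2(p) - (1-p)*log2(1-p). -0.1099*log2(0.1099) = 0.350112; -0.8901*log2(0.8901) = 0.149502. H = 0.350112 + 0.149502 = 0.4996

0.4996 bits


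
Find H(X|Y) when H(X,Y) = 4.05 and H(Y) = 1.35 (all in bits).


H(X|Y) = H(X,Y) - H(Y) = 4.05 - 1.35 = 2.7

2.7 bits


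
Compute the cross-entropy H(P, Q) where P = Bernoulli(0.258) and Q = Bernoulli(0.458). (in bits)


H(P,Q) = -p*log2(q) - (1-p)*log2(1-q). -0.258*log2(0.458) = 0.290658; -0.742*log2(0.542) = 0.655657. H(P,Q) = 0.290658 + 0.655657 = 0.9463

0.9463 bits


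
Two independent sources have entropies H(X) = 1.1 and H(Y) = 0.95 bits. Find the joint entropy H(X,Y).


For independent variables, H(X,Y) = H(X) + H(Y) = 1.1 + 0.95 = 2.05

2.05 bits


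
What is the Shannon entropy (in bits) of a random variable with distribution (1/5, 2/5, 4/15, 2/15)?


H = -sum(p_i * log2(p_i)). Terms: -(1/5)*log2(1/5) = 0.464386; -(2/5)*log2(2/5) = 0.528771; -(4/15)*log2(4/15) = 0.508504; -(2/15)*log2(2/15) = 0.387585. H = 0.464386 + 0.528771 + 0.508504 + 0.387585 = 1.8892

1.8892 bits


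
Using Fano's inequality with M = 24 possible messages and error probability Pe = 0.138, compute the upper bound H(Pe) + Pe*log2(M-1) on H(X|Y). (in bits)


H(Pe) = -Pe*log2(Pe) - (1-Pe)*log2(1-Pe) = -0.138*log2(0.138) - 0.862*log2(0.862) = 0.394302 + 0.184675 = 0.579. Pe*log2(M-1) = 0.138*log2(23) = 0.624252. Bound = H(Pe) + Pe*log2(M-1) = 0.394302 + 0.184675 + 0.624252 = 1.2032

1.2032 bits


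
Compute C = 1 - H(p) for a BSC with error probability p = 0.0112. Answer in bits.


H(p) = -p*log2(p) - (1-p)*log2(1-p) = -0.0112*log2(0.0112) - 0.9888*log2(0.9888) = 0.072580 + 0.016067 = 0.0886. C = 1 - H(p) = 1 - 0.0886 = 0.9114

0.9114 bits


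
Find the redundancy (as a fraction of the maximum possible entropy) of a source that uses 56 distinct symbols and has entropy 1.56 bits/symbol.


H_max = log2(K) = log2(56) = 5.8074 bits/symbol. Redundancy = 1 - H/H_max = 1 - 1.56/5.8074 = 1 - 0.2686 = 0.7314

0.7314


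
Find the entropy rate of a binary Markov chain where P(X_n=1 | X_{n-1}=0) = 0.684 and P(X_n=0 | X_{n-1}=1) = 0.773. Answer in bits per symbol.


Stationary distribution: pi_0 = p10/(p01+p10) = 0.5305, pi_1 = 0.4695. Entropy rate H' = pi_0*H(p01) + pi_1*H(p10) = 0.5305*0.9 + 0.4695*0.7727 = 0.8402

0.8402 bits/symbol


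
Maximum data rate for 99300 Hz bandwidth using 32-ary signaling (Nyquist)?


Rate = 2 * B * log2(M) = 2 * 99300 * 5.0 = 993000.0

993000.0 bps


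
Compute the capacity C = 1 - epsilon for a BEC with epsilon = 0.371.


C = 1 - epsilon = 1 - 0.371 = 0.629

0.629 bits


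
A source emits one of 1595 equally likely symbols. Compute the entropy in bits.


H = log2(n) = log2(1595) = 10.6393

10.6393 bits


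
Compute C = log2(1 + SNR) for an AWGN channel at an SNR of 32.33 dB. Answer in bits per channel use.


SNR_linear = 10^(32.33/10) = 1710.0153; C = log2(1 + SNR_linear) = log2(1 + 1710.0153) = 10.7406

10.7406 bits/channel use


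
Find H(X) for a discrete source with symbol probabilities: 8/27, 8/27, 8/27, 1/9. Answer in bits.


H = -sum(p_i * log2(p_i)). Terms: -(8/27)*log2(8/27) = 0.519967; -(8/27)*log2(8/27) = 0.519967; -(8/27)*log2(8/27) = 0.519967; -(1/9)*log2(1/9) = 0.352214. H = 0.519967 + 0.519967 + 0.519967 + 0.352214 = 1.9121

1.9121 bits


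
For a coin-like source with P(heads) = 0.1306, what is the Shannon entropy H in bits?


H = -p*log2(p) - (1-p)*log2(1-p). -0.1306*log2(0.1306) = 0.383543; -0.8694*log2(0.8694) = 0.175539. H = 0.383543 + 0.175539 = 0.5591

0.5591 bits


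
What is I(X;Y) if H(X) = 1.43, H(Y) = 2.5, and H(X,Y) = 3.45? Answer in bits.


I(X;Y) = H(X) + H(Y) - H(X,Y) = 1.43 + 2.5 - 3.45 = 0.48

0.48 bits


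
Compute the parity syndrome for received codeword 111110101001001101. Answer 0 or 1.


Syndrome = XOR of all bits = 1 XOR 1 XOR 1 XOR 1 XOR 1 XOR 0 XOR 1 XOR 0 XOR 1 XOR 0 XOR 0 XOR 1 XOR 0 XOR 0 XOR 1 XOR 1 XOR 0 XOR 1 = 1

1


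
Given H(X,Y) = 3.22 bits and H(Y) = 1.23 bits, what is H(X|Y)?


H(X|Y) = H(X,Y) - H(Y) = 3.22 - 1.23 = 1.99

1.99 bits


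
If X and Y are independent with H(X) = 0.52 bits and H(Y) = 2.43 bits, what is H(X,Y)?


For independent variables, H(X,Y) = H(X) + H(Y) = 0.52 + 2.43 = 2.95

2.95 bits


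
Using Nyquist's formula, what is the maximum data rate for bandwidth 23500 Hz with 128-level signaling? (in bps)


Rate = 2 * B * log2(M) = 2 * 23500 * 7.0 = 329000.0

329000.0 bps


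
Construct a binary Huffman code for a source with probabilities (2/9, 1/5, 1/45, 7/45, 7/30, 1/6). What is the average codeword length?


Huffman construction (repeatedly merge the two least-probable nodes; each merge adds 1 bit to every symbol beneath it): 1/45 + 7/45 = 8/45; 1/6 + 8/45 = 31/90; 1/5 + 2/9 = 19/45; 7/30 + 31/90 = 26/45; 19/45 + 26/45 = 1. Resulting codeword lengths (in the order the probabilities were given): (2, 2, 4, 4, 2, 3). L_avg = sum(p_i * l_i) = 2/9*2 + 1/5*2 + 1/45*4 + 7/45*4 + 7/30*2 + 1/6*3 = 227/90 = 2.5222

2.5222 bits


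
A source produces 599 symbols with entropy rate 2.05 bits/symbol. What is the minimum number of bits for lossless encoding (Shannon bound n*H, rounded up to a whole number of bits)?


Minimum bits >= n * H = 599 * 2.05 = 1227.95, rounded up to a whole number of bits = 1228

1228 bits


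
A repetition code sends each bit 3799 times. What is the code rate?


Rate = k/n = 1/3799

1/3799


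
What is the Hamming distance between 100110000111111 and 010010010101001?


Count differing positions: ^ ^ . ^ . . . ^ . . ^ . ^ ^ . = 7 differences

7


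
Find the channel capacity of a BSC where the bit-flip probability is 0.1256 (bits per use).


H(p) = -p*log2(p) - (1-p)*log2(1-p) = -0.1256*log2(0.1256) - 0.8744*log2(0.8744) = 0.375932 + 0.169314 = 0.5452. C = 1 - H(p) = 1 - 0.5452 = 0.4548

0.4548 bits


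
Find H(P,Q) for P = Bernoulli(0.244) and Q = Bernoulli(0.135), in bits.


H(P,Q) = -p*log2(q) - (1-p)*log2(1-q). -0.244*log2(0.135) = 0.704908; -0.756*log2(0.865) = 0.158176. H(P,Q) = 0.704908 + 0.158176 = 0.8631

0.8631 bits


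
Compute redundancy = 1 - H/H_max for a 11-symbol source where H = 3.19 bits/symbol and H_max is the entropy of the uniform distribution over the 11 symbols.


H_max = log2(K) = log2(11) = 3.4594 bits/symbol. Redundancy = 1 - H/H_max = 1 - 3.19/3.4594 = 1 - 0.9221 = 0.0779

0.0779


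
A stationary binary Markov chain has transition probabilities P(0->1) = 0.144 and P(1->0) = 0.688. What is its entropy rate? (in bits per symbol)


Stationary distribution: pi_0 = p10/(p01+p10) = 0.8269, pi_1 = 0.1731. Entropy rate H' = pi_0*H(p01) + pi_1*H(p10) = 0.8269*0.5946 + 0.1731*0.8955 = 0.6467

0.6467 bits/symbol


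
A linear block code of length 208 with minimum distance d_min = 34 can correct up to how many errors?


Correction capability = floor((d-1)/2) = floor((34-1)/2) = 16

16 errors


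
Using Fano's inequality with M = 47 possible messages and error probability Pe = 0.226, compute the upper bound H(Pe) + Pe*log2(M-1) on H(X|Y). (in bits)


H(Pe) = -Pe*log2(Pe) - (1-Pe)*log2(1-Pe) = -0.226*log2(0.226) - 0.774*log2(0.774) = 0.484907 + 0.286066 = 0.771. Pe*log2(M-1) = 0.226*log2(46) = 1.248325. Bound = H(Pe) + Pe*log2(M-1) = 0.484907 + 0.286066 + 1.248325 = 2.0193

2.0193 bits


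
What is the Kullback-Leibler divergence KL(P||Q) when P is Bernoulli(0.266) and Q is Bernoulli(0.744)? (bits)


KL = p*log2(p/q) + (1-p)*log2((1-p)/(1-q)) = 0.266*log2(0.266/0.744) + 0.734*log2(0.734/0.256) = 0.7207

0.7207 bits


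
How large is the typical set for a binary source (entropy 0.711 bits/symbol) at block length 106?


log2|A_typical| = nH = 106 * 0.711 = 75.366, so |A_typical| ~ 2^75.366 = 4.869e+22

4.869e+22


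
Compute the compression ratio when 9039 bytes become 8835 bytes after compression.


Ratio = original / compressed = 9039 / 8835 = 1.0231

1.0231


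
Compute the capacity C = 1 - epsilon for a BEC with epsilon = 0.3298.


C = 1 - epsilon = 1 - 0.3298 = 0.6702

0.6702 bits


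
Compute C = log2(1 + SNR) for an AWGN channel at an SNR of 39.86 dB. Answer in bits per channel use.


SNR_linear = 10^(39.86/10) = 9682.7786; C = log2(1 + SNR_linear) = log2(1 + 9682.7786) = 13.2414

13.2414 bits/channel use


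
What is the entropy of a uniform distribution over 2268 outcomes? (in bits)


H = log2(n) = log2(2268) = 11.1472

11.1472 bits


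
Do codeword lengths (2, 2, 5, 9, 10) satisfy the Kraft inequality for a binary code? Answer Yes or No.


Kraft sum = sum(2^(-l_i)) = 0.5342, need <= 1. Result: satisfied (a binary prefix-free code with these lengths exists)

Yes


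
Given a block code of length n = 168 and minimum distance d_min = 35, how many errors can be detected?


Detection capability = d_min - 1 = 35 - 1 = 34

34 errors


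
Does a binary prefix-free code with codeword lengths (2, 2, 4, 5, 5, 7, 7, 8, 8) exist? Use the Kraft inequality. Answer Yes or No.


Kraft sum = sum(2^(-l_i)) = 0.6484, need <= 1. Result: satisfied (a binary prefix-free code with these lengths exists)

Yes


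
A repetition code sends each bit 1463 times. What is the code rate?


Rate = k/n = 1/1463

1/1463


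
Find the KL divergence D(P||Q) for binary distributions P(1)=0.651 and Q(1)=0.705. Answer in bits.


KL = p*log2(p/q) + (1-p)*log2((1-p)/(1-q)) = 0.651*log2(0.651/0.705) + 0.349*log2(0.349/0.295) = 0.0098

0.0098 bits


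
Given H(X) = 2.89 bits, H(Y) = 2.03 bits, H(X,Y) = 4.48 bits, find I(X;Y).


I(X;Y) = H(X) + H(Y) - H(X,Y) = 2.89 + 2.03 - 4.48 = 0.44

0.44 bits


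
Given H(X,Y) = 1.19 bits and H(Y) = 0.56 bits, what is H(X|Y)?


H(X|Y) = H(X,Y) - H(Y) = 1.19 - 0.56 = 0.63

0.63 bits


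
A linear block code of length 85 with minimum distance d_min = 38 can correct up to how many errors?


Correction capability = floor((d-1)/2) = floor((38-1)/2) = 18

18 errors


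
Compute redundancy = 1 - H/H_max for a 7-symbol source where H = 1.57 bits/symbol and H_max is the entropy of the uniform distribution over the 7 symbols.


H_max = log2(K) = log2(7) = 2.8074 bits/symbol. Redundancy = 1 - H/H_max = 1 - 1.57/2.8074 = 1 - 0.5592 = 0.4408

0.4408


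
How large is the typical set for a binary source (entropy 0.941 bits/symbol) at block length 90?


log2|A_typical| = nH = 90 * 0.941 = 84.69, so |A_typical| ~ 2^84.69 = 3.121e+25

3.121e+25


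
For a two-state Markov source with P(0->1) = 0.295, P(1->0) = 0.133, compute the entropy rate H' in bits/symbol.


Stationary distribution: pi_0 = p10/(p01+p10) = 0.3107, pi_1 = 0.6893. Entropy rate H' = pi_0*H(p01) + pi_1*H(p10) = 0.3107*0.8751 + 0.6893*0.5656 = 0.6618

0.6618 bits/symbol


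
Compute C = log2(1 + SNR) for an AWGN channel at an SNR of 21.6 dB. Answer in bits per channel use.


SNR_linear = 10^(21.6/10) = 144.544; C = log2(1 + SNR_linear) = log2(1 + 144.544) = 7.1853

7.1853 bits/channel use


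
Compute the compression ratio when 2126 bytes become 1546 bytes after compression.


Ratio = original / compressed = 2126 / 1546 = 1.3752

1.3752


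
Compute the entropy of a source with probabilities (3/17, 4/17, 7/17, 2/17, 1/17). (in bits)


H = -sum(p_i * log2(p_i)). Terms: -(3/17)*log2(3/17) = 0.441618; -(4/17)*log2(4/17) = 0.491168; -(7/17)*log2(7/17) = 0.527103; -(2/17)*log2(2/17) = 0.363231; -(1/17)*log2(1/17) = 0.240439. H = 0.441618 + 0.491168 + 0.527103 + 0.363231 + 0.240439 = 2.0636

2.0636 bits


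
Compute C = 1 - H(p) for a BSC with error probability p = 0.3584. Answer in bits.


H(p) = -p*log2(p) - (1-p)*log2(1-p) = -0.3584*log2(0.3584) - 0.6416*log2(0.6416) = 0.530560 + 0.410787 = 0.9413. C = 1 - H(p) = 1 - 0.9413 = 0.0587

0.0587 bits


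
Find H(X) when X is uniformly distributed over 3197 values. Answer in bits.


H = log2(n) = log2(3197) = 11.6425

11.6425 bits


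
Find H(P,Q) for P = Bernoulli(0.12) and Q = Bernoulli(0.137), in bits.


H(P,Q) = -p*log2(q) - (1-p)*log2(1-q). -0.12*log2(0.137) = 0.344130; -0.88*log2(0.863) = 0.187059. H(P,Q) = 0.344130 + 0.187059 = 0.5312

0.5312 bits


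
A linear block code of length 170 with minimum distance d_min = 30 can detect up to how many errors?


Detection capability = d_min - 1 = 30 - 1 = 29

29 errors


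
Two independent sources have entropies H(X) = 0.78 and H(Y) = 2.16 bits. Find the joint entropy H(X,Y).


For independent variables, H(X,Y) = H(X) + H(Y) = 0.78 + 2.16 = 2.94

2.94 bits


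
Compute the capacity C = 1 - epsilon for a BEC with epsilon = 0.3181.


C = 1 - epsilon = 1 - 0.3181 = 0.6819

0.6819 bits


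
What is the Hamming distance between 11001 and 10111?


Count differing positions: . ^ ^ ^ . = 3 differences

3


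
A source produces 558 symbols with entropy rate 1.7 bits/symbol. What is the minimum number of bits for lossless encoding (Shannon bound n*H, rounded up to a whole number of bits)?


Minimum bits >= n * H = 558 * 1.7 = 948.6, rounded up to a whole number of bits = 949

949 bits


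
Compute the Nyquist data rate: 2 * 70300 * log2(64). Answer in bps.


Rate = 2 * B * log2(M) = 2 * 70300 * 6.0 = 843600.0

843600.0 bps


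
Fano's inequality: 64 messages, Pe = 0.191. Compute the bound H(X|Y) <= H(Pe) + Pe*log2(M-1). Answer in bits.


H(Pe) = -Pe*log2(Pe) - (1-Pe)*log2(1-Pe) = -0.191*log2(0.191) - 0.809*log2(0.809) = 0.456176 + 0.247383 = 0.7036. Pe*log2(M-1) = 0.191*log2(63) = 1.141660. Bound = H(Pe) + Pe*log2(M-1) = 0.456176 + 0.247383 + 1.141660 = 1.8452

1.8452 bits


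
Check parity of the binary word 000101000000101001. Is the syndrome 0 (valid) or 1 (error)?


Syndrome = XOR of all bits = 0 XOR 0 XOR 0 XOR 1 XOR 0 XOR 1 XOR 0 XOR 0 XOR 0 XOR 0 XOR 0 XOR 0 XOR 1 XOR 0 XOR 1 XOR 0 XOR 0 XOR 1 = 1

1


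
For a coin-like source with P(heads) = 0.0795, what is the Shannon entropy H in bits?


H = -p*log2(p) - (1-p)*log2(1-p). -0.0795*log2(0.0795) = 0.290406; -0.9205*log2(0.9205) = 0.110009. H = 0.290406 + 0.110009 = 0.4004

0.4004 bits


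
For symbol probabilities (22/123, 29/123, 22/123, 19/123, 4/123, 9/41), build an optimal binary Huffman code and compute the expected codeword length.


Huffman construction (repeatedly merge the two least-probable nodes; each merge adds 1 bit to every symbol beneath it): 4/123 + 19/123 = 23/123; 22/123 + 22/123 = 44/123; 23/123 + 9/41 = 50/123; 29/123 + 44/123 = 73/123; 50/123 + 73/123 = 1. Resulting codeword lengths (in the order the probabilities were given): (3, 2, 3, 3, 3, 2). L_avg = sum(p_i * l_i) = 22/123*3 + 29/123*2 + 22/123*3 + 19/123*3 + 4/123*3 + 9/41*2 = 313/123 = 2.5447

2.5447 bits


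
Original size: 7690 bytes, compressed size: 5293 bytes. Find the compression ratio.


Ratio = original / compressed = 7690 / 5293 = 1.4529

1.4529


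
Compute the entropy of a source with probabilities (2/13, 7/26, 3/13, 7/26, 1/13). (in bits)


H = -sum(p_i * log2(p_i)). Terms: -(2/13)*log2(2/13) = 0.415452; -(7/26)*log2(7/26) = 0.509677; -(3/13)*log2(3/13) = 0.488187; -(7/26)*log2(7/26) = 0.509677; -(1/13)*log2(1/13) = 0.284649. H = 0.415452 + 0.509677 + 0.488187 + 0.509677 + 0.284649 = 2.2076

2.2076 bits


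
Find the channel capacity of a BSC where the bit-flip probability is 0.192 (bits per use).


H(p) = -p*log2(p) - (1-p)*log2(1-p) = -0.192*log2(0.192) - 0.808*log2(0.808) = 0.457118 + 0.248519 = 0.7056. C = 1 - H(p) = 1 - 0.7056 = 0.2944

0.2944 bits


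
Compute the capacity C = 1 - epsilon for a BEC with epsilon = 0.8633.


C = 1 - epsilon = 1 - 0.8633 = 0.1367

0.1367 bits


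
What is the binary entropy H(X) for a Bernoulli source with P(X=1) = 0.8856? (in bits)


H = -p*log2(p) - (1-p)*log2(1-p). -0.8856*log2(0.8856) = 0.155222; -0.1144*log2(0.1144) = 0.357825. H = 0.155222 + 0.357825 = 0.513

0.513 bits


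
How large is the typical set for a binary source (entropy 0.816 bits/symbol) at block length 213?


log2|A_typical| = nH = 213 * 0.816 = 173.808, so |A_typical| ~ 2^173.808 = 2.096e+52

2.096e+52


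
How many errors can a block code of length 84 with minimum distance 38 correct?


Correction capability = floor((d-1)/2) = floor((38-1)/2) = 18

18 errors


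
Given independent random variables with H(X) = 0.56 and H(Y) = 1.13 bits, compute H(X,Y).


For independent variables, H(X,Y) = H(X) + H(Y) = 0.56 + 1.13 = 1.69

1.69 bits


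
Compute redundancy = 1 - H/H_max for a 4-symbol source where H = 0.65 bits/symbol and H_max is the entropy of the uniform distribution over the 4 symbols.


H_max = log2(K) = log2(4) = 2.0 bits/symbol. Redundancy = 1 - H/H_max = 1 - 0.65/2.0 = 1 - 0.325 = 0.675

0.675


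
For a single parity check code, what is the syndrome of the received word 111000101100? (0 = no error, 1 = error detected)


Syndrome = XOR of all bits = 1 XOR 1 XOR 1 XOR 0 XOR 0 XOR 0 XOR 1 XOR 0 XOR 1 XOR 1 XOR 0 XOR 0 = 0

0


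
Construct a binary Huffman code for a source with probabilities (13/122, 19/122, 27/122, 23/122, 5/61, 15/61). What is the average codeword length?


Huffman construction (repeatedly merge the two least-probable nodes; each merge adds 1 bit to every symbol beneath it): 5/61 + 13/122 = 23/122; 19/122 + 23/122 = 21/61; 23/122 + 27/122 = 25/61; 15/61 + 21/61 = 36/61; 25/61 + 36/61 = 1. Resulting codeword lengths (in the order the probabilities were given): (3, 3, 2, 3, 3, 2). L_avg = sum(p_i * l_i) = 13/122*3 + 19/122*3 + 27/122*2 + 23/122*3 + 5/61*3 + 15/61*2 = 309/122 = 2.5328

2.5328 bits


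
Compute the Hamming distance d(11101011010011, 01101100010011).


Count differing positions: ^ . . . . ^ ^ ^ . . . . . . = 4 differences

4


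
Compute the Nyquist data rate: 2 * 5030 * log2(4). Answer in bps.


Rate = 2 * B * log2(M) = 2 * 5030 * 2.0 = 20120.0

20120.0 bps


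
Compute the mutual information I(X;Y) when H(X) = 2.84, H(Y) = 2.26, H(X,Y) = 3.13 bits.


I(X;Y) = H(X) + H(Y) - H(X,Y) = 2.84 + 2.26 - 3.13 = 1.97

1.97 bits


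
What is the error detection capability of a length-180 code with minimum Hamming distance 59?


Detection capability = d_min - 1 = 59 - 1 = 58

58 errors


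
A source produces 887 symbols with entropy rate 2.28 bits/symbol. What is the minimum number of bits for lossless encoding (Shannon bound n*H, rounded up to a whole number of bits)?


Minimum bits >= n * H = 887 * 2.28 = 2022.36, rounded up to a whole number of bits = 2023

2023 bits


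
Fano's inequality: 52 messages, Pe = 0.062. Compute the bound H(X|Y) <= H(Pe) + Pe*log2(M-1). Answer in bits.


H(Pe) = -Pe*log2(Pe) - (1-Pe)*log2(1-Pe) = -0.062*log2(0.062) - 0.938*log2(0.938) = 0.248718 + 0.086615 = 0.3353. Pe*log2(M-1) = 0.062*log2(51) = 0.351690. Bound = H(Pe) + Pe*log2(M-1) = 0.248718 + 0.086615 + 0.351690 = 0.687

0.687 bits


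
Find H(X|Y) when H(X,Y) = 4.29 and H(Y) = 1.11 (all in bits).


H(X|Y) = H(X,Y) - H(Y) = 4.29 - 1.11 = 3.18

3.18 bits


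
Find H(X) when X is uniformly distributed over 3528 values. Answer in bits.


H = log2(n) = log2(3528) = 11.7846

11.7846 bits


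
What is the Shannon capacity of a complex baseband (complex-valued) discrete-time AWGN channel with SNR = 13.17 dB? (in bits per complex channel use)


SNR_linear = 10^(13.17/10) = 20.7491; C = log2(1 + SNR_linear) = log2(1 + 20.7491) = 4.4429

4.4429 bits/channel use


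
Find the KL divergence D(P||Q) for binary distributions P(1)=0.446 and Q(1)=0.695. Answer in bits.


KL = p*log2(p/q) + (1-p)*log2((1-p)/(1-q)) = 0.446*log2(0.446/0.695) + 0.554*log2(0.554/0.305) = 0.1916

0.1916 bits


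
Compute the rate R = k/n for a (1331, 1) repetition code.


Rate = k/n = 1/1331

1/1331


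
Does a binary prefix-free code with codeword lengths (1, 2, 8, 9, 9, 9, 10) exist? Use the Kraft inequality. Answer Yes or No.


Kraft sum = sum(2^(-l_i)) = 0.7607, need <= 1. Result: satisfied (a binary prefix-free code with these lengths exists)

Yes


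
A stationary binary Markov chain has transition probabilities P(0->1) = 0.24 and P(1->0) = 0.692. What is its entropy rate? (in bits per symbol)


Stationary distribution: pi_0 = p10/(p01+p10) = 0.7425, pi_1 = 0.2575. Entropy rate H' = pi_0*H(p01) + pi_1*H(p10) = 0.7425*0.795 + 0.2575*0.8909 = 0.8197

0.8197 bits/symbol


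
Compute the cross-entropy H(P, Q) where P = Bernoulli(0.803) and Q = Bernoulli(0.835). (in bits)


H(P,Q) = -p*log2(q) - (1-p)*log2(1-q). -0.803*log2(0.835) = 0.208902; -0.197*log2(0.165) = 0.512094. H(P,Q) = 0.208902 + 0.512094 = 0.721

0.721 bits


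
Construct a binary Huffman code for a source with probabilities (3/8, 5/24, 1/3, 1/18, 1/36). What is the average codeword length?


Huffman construction (repeatedly merge the two least-probable nodes; each merge adds 1 bit to every symbol beneath it): 1/36 + 1/18 = 1/12; 1/12 + 5/24 = 7/24; 7/24 + 1/3 = 5/8; 3/8 + 5/8 = 1. Resulting codeword lengths (in the order the probabilities were given): (1, 3, 2, 4, 4). L_avg = sum(p_i * l_i) = 3/8*1 + 5/24*3 + 1/3*2 + 1/18*4 + 1/36*4 = 2

2.0 bits


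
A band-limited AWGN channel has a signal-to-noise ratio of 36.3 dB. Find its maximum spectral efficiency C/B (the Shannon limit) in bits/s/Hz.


SNR_linear = 10^(36.3/10) = 4265.7952; C/B = log2(1 + SNR_linear) = log2(1 + 4265.7952) = 12.0589

12.0589 bits/s/Hz


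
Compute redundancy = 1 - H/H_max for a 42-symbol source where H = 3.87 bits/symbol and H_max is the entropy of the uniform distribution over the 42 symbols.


H_max = log2(K) = log2(42) = 5.3923 bits/symbol. Redundancy = 1 - H/H_max = 1 - 3.87/5.3923 = 1 - 0.7177 = 0.2823

0.2823


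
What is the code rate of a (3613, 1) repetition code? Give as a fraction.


Rate = k/n = 1/3613

1/3613


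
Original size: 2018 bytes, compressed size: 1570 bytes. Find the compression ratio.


Ratio = original / compressed = 2018 / 1570 = 1.2854

1.2854


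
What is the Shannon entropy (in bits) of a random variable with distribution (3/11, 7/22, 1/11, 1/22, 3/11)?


H = -sum(p_i * log2(p_i)). Terms: -(3/11)*log2(3/11) = 0.511219; -(7/22)*log2(7/22) = 0.525661; -(1/11)*log2(1/11) = 0.314494; -(1/22)*log2(1/22) = 0.202701; -(3/11)*log2(3/11) = 0.511219. H = 0.511219 + 0.525661 + 0.314494 + 0.202701 + 0.511219 = 2.0653

2.0653 bits


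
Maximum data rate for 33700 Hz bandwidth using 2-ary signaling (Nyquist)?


Rate = 2 * B * log2(M) = 2 * 33700 * 1.0 = 67400.0

67400.0 bps


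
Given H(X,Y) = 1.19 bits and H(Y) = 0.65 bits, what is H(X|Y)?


H(X|Y) = H(X,Y) - H(Y) = 1.19 - 0.65 = 0.54

0.54 bits


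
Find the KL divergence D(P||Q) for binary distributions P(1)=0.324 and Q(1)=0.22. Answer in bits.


KL = p*log2(p/q) + (1-p)*log2((1-p)/(1-q)) = 0.324*log2(0.324/0.22) + 0.676*log2(0.676/0.78) = 0.0414

0.0414 bits


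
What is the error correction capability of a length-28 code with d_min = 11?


Correction capability = floor((d-1)/2) = floor((11-1)/2) = 5

5 errors


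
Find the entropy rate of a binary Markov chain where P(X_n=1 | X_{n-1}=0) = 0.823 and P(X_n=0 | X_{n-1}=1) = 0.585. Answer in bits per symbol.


Stationary distribution: pi_0 = p10/(p01+p10) = 0.4155, pi_1 = 0.5845. Entropy rate H' = pi_0*H(p01) + pi_1*H(p10) = 0.4155*0.6735 + 0.5845*0.9791 = 0.8521

0.8521 bits/symbol


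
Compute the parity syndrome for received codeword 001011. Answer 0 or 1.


Syndrome = XOR of all bits = 0 XOR 0 XOR 1 XOR 0 XOR 1 XOR 1 = 1

1


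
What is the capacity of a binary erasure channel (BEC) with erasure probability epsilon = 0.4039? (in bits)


C = 1 - epsilon = 1 - 0.4039 = 0.5961

0.5961 bits


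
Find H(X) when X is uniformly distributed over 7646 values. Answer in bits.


H = log2(n) = log2(7646) = 12.9005

12.9005 bits


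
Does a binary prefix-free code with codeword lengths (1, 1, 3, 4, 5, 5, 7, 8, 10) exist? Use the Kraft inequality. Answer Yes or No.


Kraft sum = sum(2^(-l_i)) = 1.2627, need <= 1. Result: violated (a binary prefix-free code with these lengths cannot exist)

No


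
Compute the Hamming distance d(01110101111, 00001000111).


Count differing positions: . ^ ^ ^ ^ ^ . ^ . . . = 6 differences

6


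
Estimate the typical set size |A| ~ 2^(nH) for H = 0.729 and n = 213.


log2|A_typical| = nH = 213 * 0.729 = 155.277, so |A_typical| ~ 2^155.277 = 5.534e+46

5.534e+46


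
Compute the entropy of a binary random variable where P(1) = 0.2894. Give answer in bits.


H = -p*log2(p) - (1-p)*log2(1-p). -0.2894*log2(0.2894) = 0.517697; -0.7106*log2(0.7106) = 0.350248. H = 0.517697 + 0.350248 = 0.8679

0.8679 bits


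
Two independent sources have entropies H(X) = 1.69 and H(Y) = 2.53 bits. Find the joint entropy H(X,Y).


For independent variables, H(X,Y) = H(X) + H(Y) = 1.69 + 2.53 = 4.22

4.22 bits


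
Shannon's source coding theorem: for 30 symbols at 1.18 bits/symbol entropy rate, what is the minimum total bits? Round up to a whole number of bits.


Minimum bits >= n * H = 30 * 1.18 = 35.4, rounded up to a whole number of bits = 36

36 bits


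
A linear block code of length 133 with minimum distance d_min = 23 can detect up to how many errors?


Detection capability = d_min - 1 = 23 - 1 = 22

22 errors


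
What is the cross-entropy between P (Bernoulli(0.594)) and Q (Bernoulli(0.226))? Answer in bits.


H(P,Q) = -p*log2(q) - (1-p)*log2(1-q). -0.594*log2(0.226) = 1.274490; -0.406*log2(0.774) = 0.150055. H(P,Q) = 1.274490 + 0.150055 = 1.4245

1.4245 bits


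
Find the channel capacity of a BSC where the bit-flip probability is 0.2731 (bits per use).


H(p) = -p*log2(p) - (1-p)*log2(1-p) = -0.2731*log2(0.2731) - 0.7269*log2(0.7269) = 0.511379 + 0.334498 = 0.8459. C = 1 - H(p) = 1 - 0.8459 = 0.1541

0.1541 bits


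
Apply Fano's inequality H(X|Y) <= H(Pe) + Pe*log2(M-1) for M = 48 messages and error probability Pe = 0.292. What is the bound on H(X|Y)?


H(Pe) = -Pe*log2(Pe) - (1-Pe)*log2(1-Pe) = -0.292*log2(0.292) - 0.708*log2(0.708) = 0.518580 + 0.352711 = 0.8713. Pe*log2(M-1) = 0.292*log2(47) = 1.621940. Bound = H(Pe) + Pe*log2(M-1) = 0.518580 + 0.352711 + 1.621940 = 2.4932

2.4932 bits


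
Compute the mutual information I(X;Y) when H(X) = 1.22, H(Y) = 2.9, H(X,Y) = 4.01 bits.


I(X;Y) = H(X) + H(Y) - H(X,Y) = 1.22 + 2.9 - 4.01 = 0.11

0.11 bits


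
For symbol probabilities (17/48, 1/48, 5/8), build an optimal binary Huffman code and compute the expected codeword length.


Huffman construction (repeatedly merge the two least-probable nodes; each merge adds 1 bit to every symbol beneath it): 1/48 + 17/48 = 3/8; 3/8 + 5/8 = 1. Resulting codeword lengths (in the order the probabilities were given): (2, 2, 1). L_avg = sum(p_i * l_i) = 17/48*2 + 1/48*2 + 5/8*1 = 11/8 = 1.375

1.375 bits


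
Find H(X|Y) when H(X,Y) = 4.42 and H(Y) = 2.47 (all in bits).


H(X|Y) = H(X,Y) - H(Y) = 4.42 - 2.47 = 1.95

1.95 bits


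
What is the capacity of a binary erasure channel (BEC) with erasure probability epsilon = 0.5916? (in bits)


C = 1 - epsilon = 1 - 0.5916 = 0.4084

0.4084 bits


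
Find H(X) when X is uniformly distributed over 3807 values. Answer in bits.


H = log2(n) = log2(3807) = 11.8944

11.8944 bits


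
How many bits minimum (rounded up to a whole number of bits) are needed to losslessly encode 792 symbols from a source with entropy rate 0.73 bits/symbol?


Minimum bits >= n * H = 792 * 0.73 = 578.16, rounded up to a whole number of bits = 579

579 bits


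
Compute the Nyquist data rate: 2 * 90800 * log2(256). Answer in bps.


Rate = 2 * B * log2(M) = 2 * 90800 * 8.0 = 1452800.0

1452800.0 bps


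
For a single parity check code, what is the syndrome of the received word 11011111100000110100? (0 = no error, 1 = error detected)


Syndrome = XOR of all bits = 1 XOR 1 XOR 0 XOR 1 XOR 1 XOR 1 XOR 1 XOR 1 XOR 1 XOR 0 XOR 0 XOR 0 XOR 0 XOR 0 XOR 1 XOR 1 XOR 0 XOR 1 XOR 0 XOR 0 = 1

1


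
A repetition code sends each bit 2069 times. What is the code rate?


Rate = k/n = 1/2069

1/2069


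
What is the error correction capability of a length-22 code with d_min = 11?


Correction capability = floor((d-1)/2) = floor((11-1)/2) = 5

5 errors


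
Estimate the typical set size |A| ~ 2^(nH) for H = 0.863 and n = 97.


log2|A_typical| = nH = 97 * 0.863 = 83.711, so |A_typical| ~ 2^83.711 = 1.583e+25

1.583e+25


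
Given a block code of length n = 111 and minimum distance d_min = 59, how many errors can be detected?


Detection capability = d_min - 1 = 59 - 1 = 58

58 errors


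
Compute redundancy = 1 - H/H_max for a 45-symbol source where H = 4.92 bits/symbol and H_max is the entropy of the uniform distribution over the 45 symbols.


H_max = log2(K) = log2(45) = 5.4919 bits/symbol. Redundancy = 1 - H/H_max = 1 - 4.92/5.4919 = 1 - 0.8959 = 0.1041

0.1041


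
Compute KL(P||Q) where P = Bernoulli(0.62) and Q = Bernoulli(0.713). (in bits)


KL = p*log2(p/q) + (1-p)*log2((1-p)/(1-q)) = 0.62*log2(0.62/0.713) + 0.38*log2(0.38/0.287) = 0.0289

0.0289 bits


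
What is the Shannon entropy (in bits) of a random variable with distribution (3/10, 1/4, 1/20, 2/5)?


H = -sum(p_i * log2(p_i)). Terms: -(3/10)*log2(3/10) = 0.521090; -(1/4)*log2(1/4) = 0.500000; -(1/20)*log2(1/20) = 0.216096; -(2/5)*log2(2/5) = 0.528771. H = 0.521090 + 0.500000 + 0.216096 + 0.528771 = 1.766

1.766 bits


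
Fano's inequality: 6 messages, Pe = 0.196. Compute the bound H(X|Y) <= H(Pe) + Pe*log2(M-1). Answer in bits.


H(Pe) = -Pe*log2(Pe) - (1-Pe)*log2(1-Pe) = -0.196*log2(0.196) - 0.804*log2(0.804) = 0.460811 + 0.253045 = 0.7139. Pe*log2(M-1) = 0.196*log2(5) = 0.455098. Bound = H(Pe) + Pe*log2(M-1) = 0.460811 + 0.253045 + 0.455098 = 1.169

1.169 bits


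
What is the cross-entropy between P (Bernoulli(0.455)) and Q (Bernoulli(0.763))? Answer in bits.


H(P,Q) = -p*log2(q) - (1-p)*log2(1-q). -0.455*log2(0.763) = 0.177561; -0.545*log2(0.237) = 1.131987. H(P,Q) = 0.177561 + 1.131987 = 1.3095

1.3095 bits


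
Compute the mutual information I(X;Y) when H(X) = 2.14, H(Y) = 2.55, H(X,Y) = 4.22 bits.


I(X;Y) = H(X) + H(Y) - H(X,Y) = 2.14 + 2.55 - 4.22 = 0.47

0.47 bits


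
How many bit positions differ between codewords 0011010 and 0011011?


Count differing positions: . . . . . . ^ = 1 differences

1


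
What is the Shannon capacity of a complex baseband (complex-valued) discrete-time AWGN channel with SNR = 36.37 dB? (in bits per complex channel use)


SNR_linear = 10^(36.37/10) = 4335.1088; C = log2(1 + SNR_linear) = log2(1 + 4335.1088) = 12.0822

12.0822 bits/channel use


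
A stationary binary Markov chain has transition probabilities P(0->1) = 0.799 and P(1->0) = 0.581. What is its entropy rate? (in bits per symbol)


Stationary distribution: pi_0 = p10/(p01+p10) = 0.421, pi_1 = 0.579. Entropy rate H' = pi_0*H(p01) + pi_1*H(p10) = 0.421*0.7239 + 0.579*0.981 = 0.8728

0.8728 bits/symbol


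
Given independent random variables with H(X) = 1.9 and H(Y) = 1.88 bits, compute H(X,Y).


For independent variables, H(X,Y) = H(X) + H(Y) = 1.9 + 1.88 = 3.78

3.78 bits


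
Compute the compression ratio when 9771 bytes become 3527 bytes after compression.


Ratio = original / compressed = 9771 / 3527 = 2.7703

2.7703


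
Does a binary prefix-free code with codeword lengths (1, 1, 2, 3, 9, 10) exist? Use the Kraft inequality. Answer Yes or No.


Kraft sum = sum(2^(-l_i)) = 1.3779, need <= 1. Result: violated (a binary prefix-free code with these lengths cannot exist)

No


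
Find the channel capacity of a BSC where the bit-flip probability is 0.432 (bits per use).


H(p) = -p*log2(p) - (1-p)*log2(1-p) = -0.432*log2(0.432) - 0.568*log2(0.568) = 0.523107 + 0.463509 = 0.9866. C = 1 - H(p) = 1 - 0.9866 = 0.0134

0.0134 bits


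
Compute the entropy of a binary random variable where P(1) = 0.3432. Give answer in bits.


H = -p*log2(p) - (1-p)*log2(1-p). -0.3432*log2(0.3432) = 0.529516; -0.6568*log2(0.6568) = 0.398332. H = 0.529516 + 0.398332 = 0.9278

0.9278 bits


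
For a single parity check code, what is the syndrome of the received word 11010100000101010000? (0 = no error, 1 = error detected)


Syndrome = XOR of all bits = 1 XOR 1 XOR 0 XOR 1 XOR 0 XOR 1 XOR 0 XOR 0 XOR 0 XOR 0 XOR 0 XOR 1 XOR 0 XOR 1 XOR 0 XOR 1 XOR 0 XOR 0 XOR 0 XOR 0 = 1

1


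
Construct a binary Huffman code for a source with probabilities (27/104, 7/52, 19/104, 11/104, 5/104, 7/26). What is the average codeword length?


Huffman construction (repeatedly merge the two least-probable nodes; each merge adds 1 bit to every symbol beneath it): 5/104 + 11/104 = 2/13; 7/52 + 2/13 = 15/52; 19/104 + 27/104 = 23/52; 7/26 + 15/52 = 29/52; 23/52 + 29/52 = 1. Resulting codeword lengths (in the order the probabilities were given): (2, 3, 2, 4, 4, 2). L_avg = sum(p_i * l_i) = 27/104*2 + 7/52*3 + 19/104*2 + 11/104*4 + 5/104*4 + 7/26*2 = 127/52 = 2.4423

2.4423 bits


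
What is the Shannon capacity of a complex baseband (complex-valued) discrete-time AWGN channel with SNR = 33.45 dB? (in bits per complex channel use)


SNR_linear = 10^(33.45/10) = 2213.0947; C = log2(1 + SNR_linear) = log2(1 + 2213.0947) = 11.1125

11.1125 bits/channel use


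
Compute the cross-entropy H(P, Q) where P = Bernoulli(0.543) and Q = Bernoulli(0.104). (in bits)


H(P,Q) = -p*log2(q) - (1-p)*log2(1-q). -0.543*log2(0.104) = 1.773082; -0.457*log2(0.896) = 0.072402. H(P,Q) = 1.773082 + 0.072402 = 1.8455

1.8455 bits


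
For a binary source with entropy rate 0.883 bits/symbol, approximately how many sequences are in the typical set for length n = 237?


log2|A_typical| = nH = 237 * 0.883 = 209.271, so |A_typical| ~ 2^209.271 = 9.928e+62

9.928e+62


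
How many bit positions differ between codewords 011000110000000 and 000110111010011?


Count differing positions: . ^ ^ ^ ^ . . . ^ . ^ . . ^ ^ = 8 differences

8


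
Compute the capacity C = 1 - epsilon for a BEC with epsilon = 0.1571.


C = 1 - epsilon = 1 - 0.1571 = 0.8429

0.8429 bits


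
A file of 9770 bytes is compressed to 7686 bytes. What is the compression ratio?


Ratio = original / compressed = 9770 / 7686 = 1.2711

1.2711


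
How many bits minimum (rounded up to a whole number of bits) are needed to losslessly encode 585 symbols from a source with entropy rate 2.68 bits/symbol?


Minimum bits >= n * H = 585 * 2.68 = 1567.8, rounded up to a whole number of bits = 1568

1568 bits


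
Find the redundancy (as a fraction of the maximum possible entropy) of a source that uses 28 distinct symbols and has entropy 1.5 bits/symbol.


H_max = log2(K) = log2(28) = 4.8074 bits/symbol. Redundancy = 1 - H/H_max = 1 - 1.5/4.8074 = 1 - 0.312 = 0.688

0.688
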